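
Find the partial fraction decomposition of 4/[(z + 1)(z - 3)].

4/(z + 1)(z - 3) = A/(z + 1) + B/(z - 3). A = 4/(-1 - 3) = -1, B = 4/(3 + 1) = 1
Result: -1/(z + 1) + 1/(z - 3)


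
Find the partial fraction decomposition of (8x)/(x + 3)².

(8x) = P(x + 3) + Q. At x = -3: Q = 8·(-3) + 0 = -24. Coeff of x: P = 8
Result: 8/(x + 3) - 24/(x + 3)²


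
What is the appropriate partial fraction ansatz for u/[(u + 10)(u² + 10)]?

Linear + irreducible quadratic: A/(u + 10) + (Bu + C)/(u² + 10)


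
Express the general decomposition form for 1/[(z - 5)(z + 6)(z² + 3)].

Two linear + quadratic: A/(z - 5) + B/(z + 6) + (Cz + D)/(z² + 3)


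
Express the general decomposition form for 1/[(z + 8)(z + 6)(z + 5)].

Three distinct linear factors: P/(z + 8) + Q/(z + 6) + R/(z + 5)


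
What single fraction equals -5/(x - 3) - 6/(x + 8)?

Common denominator (x - 3)(x + 8). Numerator: -5(x + 8) - 6(x - 3) = (-5x - 40) - (6x - 18) = -11x - 22
Result: (-11x - 22)/[(x - 3)(x + 8)]


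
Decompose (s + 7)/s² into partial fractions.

(s + 7) = αs + β. At s = 0: β = 1·0 + 7 = 7. Coeff of s: α = 1
Result: 1/s + 7/s²


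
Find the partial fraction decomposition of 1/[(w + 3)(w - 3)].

1/(w + 3)(w - 3) = α/(w + 3) + β/(w - 3). α = 1/(-3 - 3) = -1/6, β = 1/(3 + 3) = 1/6
Result: (-1/6)/(w + 3) + (1/6)/(w - 3)


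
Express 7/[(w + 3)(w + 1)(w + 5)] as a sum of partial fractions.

Using cover-up method: α = -7/4, β = 7/8, γ = 7/8
Result: (-7/4)/(w + 3) + (7/8)/(w + 1) + (7/8)/(w + 5)


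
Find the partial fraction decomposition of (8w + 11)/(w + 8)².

(8w + 11) = α(w + 8) + β. At w = -8: β = 8·(-8) + 11 = -53. Coeff of w: α = 8
Result: 8/(w + 8) - 53/(w + 8)²


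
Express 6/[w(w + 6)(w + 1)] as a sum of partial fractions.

Using cover-up method: P = 1, Q = 1/5, R = -6/5
Result: 1/w + (1/5)/(w + 6) - (6/5)/(w + 1)


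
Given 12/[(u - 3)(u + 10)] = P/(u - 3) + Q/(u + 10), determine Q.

Cover-up at u = -10: Q = 12/(-10 - 3) = -12/13


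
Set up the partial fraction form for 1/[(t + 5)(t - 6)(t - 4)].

Three distinct linear factors: A/(t + 5) + B/(t - 6) + C/(t - 4)


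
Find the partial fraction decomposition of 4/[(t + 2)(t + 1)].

4/(t + 2)(t + 1) = α/(t + 2) + β/(t + 1). α = 4/(-2 + 1) = -4, β = 4/(-1 + 2) = 4
Result: -4/(t + 2) + 4/(t + 1)


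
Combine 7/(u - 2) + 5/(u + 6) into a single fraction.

Common denominator (u - 2)(u + 6). Numerator: 7(u + 6) + 5(u - 2) = (7u + 42) + (5u - 10) = 12u + 32
Result: (12u + 32)/[(u - 2)(u + 6)]


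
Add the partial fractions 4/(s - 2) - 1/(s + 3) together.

Common denominator (s - 2)(s + 3). Numerator: 4(s + 3) - 1(s - 2) = (4s + 12) - (s - 2) = 3s + 14
Result: (3s + 14)/[(s - 2)(s + 3)]


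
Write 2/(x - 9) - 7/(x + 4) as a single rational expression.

Common denominator (x - 9)(x + 4). Numerator: 2(x + 4) - 7(x - 9) = (2x + 8) - (7x - 63) = -5x + 71
Result: (-5x + 71)/[(x - 9)(x + 4)]


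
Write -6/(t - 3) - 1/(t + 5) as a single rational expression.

Common denominator (t - 3)(t + 5). Numerator: -6(t + 5) - 1(t - 3) = (-6t - 30) - (t - 3) = -7t - 27
Result: (-7t - 27)/[(t - 3)(t + 5)]


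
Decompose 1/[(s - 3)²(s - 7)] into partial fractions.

Cover-up at s=7: R = 1/(7 - 3)² = 1/16. Cover-up at s=3: Q = 1/(3 - 7) = -1/4. Comparing s² coeff: P = -R = -1/16
Result: (-1/16)/(s - 3) - (1/4)/(s - 3)² + (1/16)/(s - 7)


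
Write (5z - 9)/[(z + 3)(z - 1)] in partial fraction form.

At z=-3: α = (5·(-3) - 9)/(-3 - 1) = 6. At z=1: β = (5·1 - 9)/(1 + 3) = -1
Result: 6/(z + 3) - 1/(z - 1)


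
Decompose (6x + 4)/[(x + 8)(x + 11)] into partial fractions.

At x=-8: A = (6·(-8) + 4)/(-8 + 11) = -44/3. At x=-11: B = (6·(-11) + 4)/(-11 + 8) = 62/3
Result: (-44/3)/(x + 8) + (62/3)/(x + 11)


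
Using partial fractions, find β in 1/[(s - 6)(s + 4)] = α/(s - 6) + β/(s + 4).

Cover-up at s = -4: β = 1/(-4 - 6) = -1/10


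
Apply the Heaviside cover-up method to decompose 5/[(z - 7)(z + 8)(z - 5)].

Cover (z - 7), z=7: A = 5/[(7 + 8)(7 - 5)] = 1/6. Cover (z + 8), z=-8: B = 5/[(-8 - 7)(-8 - 5)] = 1/39. Cover (z - 5), z=5: C = 5/[(5 - 7)(5 + 8)] = -5/26.
Result: (1/6)/(z - 7) + (1/39)/(z + 8) - (5/26)/(z - 5)


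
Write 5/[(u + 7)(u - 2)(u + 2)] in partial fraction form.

Using cover-up method: P = 1/9, Q = 5/36, R = -1/4
Result: (1/9)/(u + 7) + (5/36)/(u - 2) - (1/4)/(u + 2)


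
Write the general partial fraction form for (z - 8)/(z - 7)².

Repeated linear factor: A/(z - 7) + B/(z - 7)²


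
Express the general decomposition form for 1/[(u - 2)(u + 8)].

Distinct linear factors: α/(u - 2) + β/(u + 8)


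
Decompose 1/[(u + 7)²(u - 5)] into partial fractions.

Cover-up at u=5: C = 1/(5 + 7)² = 1/144. Cover-up at u=-7: B = 1/(-7 - 5) = -1/12. Comparing u² coeff: A = -C = -1/144
Result: (-1/144)/(u + 7) - (1/12)/(u + 7)² + (1/144)/(u - 5)


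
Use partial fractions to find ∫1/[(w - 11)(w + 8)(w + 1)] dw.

Cover-up: A = 1/228, B = 1/133, C = -1/84. Decomposition: (1/228)/(w - 11) + (1/133)/(w + 8) - (1/84)/(w + 1). Integrate each term: (1/228) ln|(w - 11)| + (1/133) ln|(w + 8)| - (1/84) ln|(w + 1)| + C


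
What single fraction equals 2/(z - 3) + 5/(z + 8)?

Common denominator (z - 3)(z + 8). Numerator: 2(z + 8) + 5(z - 3) = (2z + 16) + (5z - 15) = 7z + 1
Result: (7z + 1)/[(z - 3)(z + 8)]


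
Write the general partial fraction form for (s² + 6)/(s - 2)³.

Repeated linear factor (power 3): A/(s - 2) + B/(s - 2)² + C/(s - 2)³


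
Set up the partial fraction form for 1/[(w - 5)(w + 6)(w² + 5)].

Two linear + quadratic: A/(w - 5) + B/(w + 6) + (Cw + D)/(w² + 5)


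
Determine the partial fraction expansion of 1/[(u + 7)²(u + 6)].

Cover-up at u=-6: R = 1/(-6 + 7)² = 1. Cover-up at u=-7: Q = 1/(-7 + 6) = -1. Comparing u² coeff: P = -R = -1
Result: -1/(u + 7) - 1/(u + 7)² + 1/(u + 6)


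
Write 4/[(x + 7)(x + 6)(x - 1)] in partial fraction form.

Using cover-up method: α = 1/2, β = -4/7, γ = 1/14
Result: (1/2)/(x + 7) - (4/7)/(x + 6) + (1/14)/(x - 1)


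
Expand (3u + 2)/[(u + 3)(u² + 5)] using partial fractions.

At u=-3: α = (3·(-3) + 2)/((-3)² + 5) = -1/2. β = -α = 1/2, γ = 3 - (-3)·α = 3/2
Result: (-1/2)/(u + 3) + ((1/2)u + 3/2)/(u² + 5)


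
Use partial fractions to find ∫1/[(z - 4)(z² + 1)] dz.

Cover-up at z=4: P = 1/(4²+1) = 1/17. Coeff matching: Q = -1/17, R = -4/17. Decomposition: (1/17)/(z - 4) - ((1/17)z + 4/17)/(z² + 1). Integrate: linear → ln, quadratic → (1/2)ln + arctan: (1/17) ln|(z - 4)| - (1/34) ln(z² + 1) - (4/17) arctan(z) + C


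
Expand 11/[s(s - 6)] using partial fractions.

11/s(s - 6) = α/s + β/(s - 6). α = 11/(0 - 6) = -11/6, β = 11/(6 - 0) = 11/6
Result: (-11/6)/s + (11/6)/(s - 6)


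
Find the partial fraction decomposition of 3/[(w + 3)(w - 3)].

3/(w + 3)(w - 3) = α/(w + 3) + β/(w - 3). α = 3/(-3 - 3) = -1/2, β = 3/(3 + 3) = 1/2
Result: (-1/2)/(w + 3) + (1/2)/(w - 3)


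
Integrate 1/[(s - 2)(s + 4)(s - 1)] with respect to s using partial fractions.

Cover-up: P = 1/6, Q = 1/30, R = -1/5. Decomposition: (1/6)/(s - 2) + (1/30)/(s + 4) - (1/5)/(s - 1). Integrate each term: (1/6) ln|(s - 2)| + (1/30) ln|(s + 4)| - (1/5) ln|(s - 1)| + C


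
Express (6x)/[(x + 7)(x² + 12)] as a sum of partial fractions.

At x=-7: P = (6·(-7) + 0)/((-7)² + 12) = -42/61. Q = -P = 42/61, R = 6 - (-7)·P = 72/61
Result: (-42/61)/(x + 7) + ((42/61)x + 72/61)/(x² + 12)


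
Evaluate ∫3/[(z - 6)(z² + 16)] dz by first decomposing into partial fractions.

Cover-up at z=6: α = 3/(6²+16) = 3/52. Coeff matching: β = -3/52, γ = -9/26. Decomposition: (3/52)/(z - 6) - ((3/52)z + 9/26)/(z² + 16). Integrate: linear → ln, quadratic → (1/2)ln + arctan: (3/52) ln|(z - 6)| - (3/104) ln(z² + 16) - (9/104) arctan(z/4) + C


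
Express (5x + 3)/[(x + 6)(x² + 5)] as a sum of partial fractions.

At x=-6: A = (5·(-6) + 3)/((-6)² + 5) = -27/41. B = -A = 27/41, C = 5 - (-6)·A = 43/41
Result: (-27/41)/(x + 6) + ((27/41)x + 43/41)/(x² + 5)


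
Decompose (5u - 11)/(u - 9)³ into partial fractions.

(5u - 11) = α(u - 9)² + β(u - 9) + γ. At u = 9: γ = 5·9 - 11 = 34. Coefficients: α = 0, β = 5
Result: 5/(u - 9)² + 34/(u - 9)³


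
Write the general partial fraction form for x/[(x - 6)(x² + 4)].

Linear + irreducible quadratic: α/(x - 6) + (βx + γ)/(x² + 4)


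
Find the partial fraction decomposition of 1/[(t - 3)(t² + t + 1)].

Cover-up at t = 3: A = 1/(3² + 1·3 + 1) = 1/13. Then B = -A = -1/13, C = -A·(1 + 3) = -4/13
Result: (1/13)/(t - 3) - ((1/13)t + 4/13)/(t² + t + 1)


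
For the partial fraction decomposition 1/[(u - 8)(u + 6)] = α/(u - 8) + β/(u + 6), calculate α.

Cover-up at u = 8: α = 1/(8 + 6) = 1/14


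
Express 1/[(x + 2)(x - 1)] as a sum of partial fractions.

1/(x + 2)(x - 1) = α/(x + 2) + β/(x - 1). α = 1/(-2 - 1) = -1/3, β = 1/(1 + 2) = 1/3
Result: (-1/3)/(x + 2) + (1/3)/(x - 1)


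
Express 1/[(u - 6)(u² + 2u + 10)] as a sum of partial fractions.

Cover-up at u = 6: P = 1/(6² + 2·6 + 10) = 1/58. Then Q = -P = -1/58, R = -P·(2 + 6) = -4/29
Result: (1/58)/(u - 6) - ((1/58)u + 4/29)/(u² + 2u + 10)


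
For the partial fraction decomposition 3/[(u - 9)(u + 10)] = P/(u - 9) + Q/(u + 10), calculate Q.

Cover-up at u = -10: Q = 3/(-10 - 9) = -3/19


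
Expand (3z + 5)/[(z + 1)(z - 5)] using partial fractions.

At z=-1: P = (3·(-1) + 5)/(-1 - 5) = -1/3. At z=5: Q = (3·5 + 5)/(5 + 1) = 10/3
Result: (-1/3)/(z + 1) + (10/3)/(z - 5)


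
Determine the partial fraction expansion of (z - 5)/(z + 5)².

(z - 5) = P(z + 5) + Q. At z = -5: Q = 1·(-5) - 5 = -10. Coeff of z: P = 1
Result: 1/(z + 5) - 10/(z + 5)²


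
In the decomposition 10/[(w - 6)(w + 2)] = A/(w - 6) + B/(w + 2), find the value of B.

Cover-up at w = -2: B = 10/(-2 - 6) = -10/8 = -5/4


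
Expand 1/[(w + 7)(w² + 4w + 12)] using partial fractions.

Cover-up at w = -7: P = 1/((-7)² + 4·(-7) + 12) = 1/33. Then Q = -P = -1/33, R = -P·(4 - 7) = 1/11
Result: (1/33)/(w + 7) - ((1/33)w - 1/11)/(w² + 4w + 12)


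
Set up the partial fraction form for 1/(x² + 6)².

Repeated quadratic factor: (Ax + B)/(x² + 6) + (Cx + D)/(x² + 6)²


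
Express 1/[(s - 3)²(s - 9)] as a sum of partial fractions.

Cover-up at s=9: R = 1/(9 - 3)² = 1/36. Cover-up at s=3: Q = 1/(3 - 9) = -1/6. Comparing s² coeff: P = -R = -1/36
Result: (-1/36)/(s - 3) - (1/6)/(s - 3)² + (1/36)/(s - 9)


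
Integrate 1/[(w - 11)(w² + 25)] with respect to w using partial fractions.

Cover-up at w=11: P = 1/(11²+25) = 1/146. Coeff matching: Q = -1/146, R = -11/146. Decomposition: (1/146)/(w - 11) - ((1/146)w + 11/146)/(w² + 25). Integrate: linear → ln, quadratic → (1/2)ln + arctan: (1/146) ln|(w - 11)| - (1/292) ln(w² + 25) - (11/730) arctan(w/5) + C


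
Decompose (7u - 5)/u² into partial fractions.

(7u - 5) = Pu + Q. At u = 0: Q = 7·0 - 5 = -5. Coeff of u: P = 7
Result: 7/u - 5/u²


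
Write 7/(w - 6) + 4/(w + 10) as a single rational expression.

Common denominator (w - 6)(w + 10). Numerator: 7(w + 10) + 4(w - 6) = (7w + 70) + (4w - 24) = 11w + 46
Result: (11w + 46)/[(w - 6)(w + 10)]


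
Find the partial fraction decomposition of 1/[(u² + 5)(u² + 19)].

Coefficient matching gives α = γ = 0, β = 1/(19-5) = 1/14, δ = -β = -1/14
Result: (1/14)/(u² + 5) - (1/14)/(u² + 19)


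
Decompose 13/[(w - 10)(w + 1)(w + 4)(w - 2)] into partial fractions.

Using Heaviside cover-up: (13/1232)/(w - 10) + (13/99)/(w + 1) - (13/252)/(w + 4) - (13/144)/(w - 2)


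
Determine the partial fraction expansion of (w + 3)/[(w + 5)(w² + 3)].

At w=-5: A = (1·(-5) + 3)/((-5)² + 3) = -1/14. B = -A = 1/14, C = 1 - (-5)·A = 9/14
Result: (-1/14)/(w + 5) + ((1/14)w + 9/14)/(w² + 3)


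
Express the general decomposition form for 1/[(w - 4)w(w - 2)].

Three distinct linear factors: A/(w - 4) + B/w + C/(w - 2)


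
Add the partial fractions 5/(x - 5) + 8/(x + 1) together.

Common denominator (x - 5)(x + 1). Numerator: 5(x + 1) + 8(x - 5) = (5x + 5) + (8x - 40) = 13x - 35
Result: (13x - 35)/[(x - 5)(x + 1)]


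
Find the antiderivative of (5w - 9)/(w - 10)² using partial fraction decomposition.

Decompose: P = 5, Q = 5·10 - 9 = 41, so (5w - 9)/(w - 10)² = 5/(w - 10) + 41/(w - 10)². Integrate: ∫ P/(w - 10) dw = 5 ln|(w - 10)|; ∫ Q/(w - 10)² dw = -41/(w - 10). Sum: 5 ln|(w - 10)| - 41/(w - 10) + C


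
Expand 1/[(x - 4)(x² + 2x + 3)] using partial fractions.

Cover-up at x = 4: A = 1/(4² + 2·4 + 3) = 1/27. Then B = -A = -1/27, C = -A·(2 + 4) = -2/9
Result: (1/27)/(x - 4) - ((1/27)x + 2/9)/(x² + 2x + 3)


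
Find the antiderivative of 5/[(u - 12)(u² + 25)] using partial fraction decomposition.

Cover-up at u=12: α = 5/(12²+25) = 5/169. Coeff matching: β = -5/169, γ = -60/169. Decomposition: (5/169)/(u - 12) - ((5/169)u + 60/169)/(u² + 25). Integrate: linear → ln, quadratic → (1/2)ln + arctan: (5/169) ln|(u - 12)| - (5/338) ln(u² + 25) - (12/169) arctan(u/5) + C


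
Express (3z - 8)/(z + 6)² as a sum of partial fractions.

(3z - 8) = P(z + 6) + Q. At z = -6: Q = 3·(-6) - 8 = -26. Coeff of z: P = 3
Result: 3/(z + 6) - 26/(z + 6)²


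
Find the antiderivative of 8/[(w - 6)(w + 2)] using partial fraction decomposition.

Decompose: 8/[(w - 6)(w + 2)] = 1/(w - 6) - 1/(w + 2). Integrate each term: ln|(w - 6)| - ln|(w + 2)| + C


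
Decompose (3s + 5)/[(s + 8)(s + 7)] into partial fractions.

At s=-8: α = (3·(-8) + 5)/(-8 + 7) = 19. At s=-7: β = (3·(-7) + 5)/(-7 + 8) = -16
Result: 19/(s + 8) - 16/(s + 7)


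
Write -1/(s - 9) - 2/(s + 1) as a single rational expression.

Common denominator (s - 9)(s + 1). Numerator: -1(s + 1) - 2(s - 9) = (-s - 1) - (2s - 18) = -3s + 17
Result: (-3s + 17)/[(s - 9)(s + 1)]


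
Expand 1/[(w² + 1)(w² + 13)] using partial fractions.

Coefficient matching gives P = R = 0, Q = 1/(13-1) = 1/12, S = -Q = -1/12
Result: (1/12)/(w² + 1) - (1/12)/(w² + 13)


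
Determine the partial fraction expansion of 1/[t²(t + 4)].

Cover-up at t=-4: C = 1/(-4 - 0)² = 1/16. Cover-up at t=0: B = 1/(0 + 4) = 1/4. Comparing t² coeff: A = -C = -1/16
Result: (-1/16)/t + (1/4)/t² + (1/16)/(t + 4)


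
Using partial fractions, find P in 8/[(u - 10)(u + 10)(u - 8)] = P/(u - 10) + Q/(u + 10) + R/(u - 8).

Cover-up at u = 10: P = 8/[(10 + 10)(10 - 8)] = 8/[(20)(2)] = 8/40 = 1/5


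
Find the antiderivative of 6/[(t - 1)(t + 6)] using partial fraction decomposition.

Decompose: 6/[(t - 1)(t + 6)] = (6/7)/(t - 1) - (6/7)/(t + 6). Integrate each term: (6/7) ln|(t - 1)| - (6/7) ln|(t + 6)| + C


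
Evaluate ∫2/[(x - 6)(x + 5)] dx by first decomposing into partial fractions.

Decompose: 2/[(x - 6)(x + 5)] = (2/11)/(x - 6) - (2/11)/(x + 5). Integrate each term: (2/11) ln|(x - 6)| - (2/11) ln|(x + 5)| + C


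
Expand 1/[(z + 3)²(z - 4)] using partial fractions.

Cover-up at z=4: C = 1/(4 + 3)² = 1/49. Cover-up at z=-3: B = 1/(-3 - 4) = -1/7. Comparing z² coeff: A = -C = -1/49
Result: (-1/49)/(z + 3) - (1/7)/(z + 3)² + (1/49)/(z - 4)


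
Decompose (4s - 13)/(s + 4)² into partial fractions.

(4s - 13) = A(s + 4) + B. At s = -4: B = 4·(-4) - 13 = -29. Coeff of s: A = 4
Result: 4/(s + 4) - 29/(s + 4)²


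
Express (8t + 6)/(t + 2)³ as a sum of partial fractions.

(8t + 6) = P(t + 2)² + Q(t + 2) + R. At t = -2: R = 8·(-2) + 6 = -10. Coefficients: P = 0, Q = 8
Result: 8/(t + 2)² - 10/(t + 2)³


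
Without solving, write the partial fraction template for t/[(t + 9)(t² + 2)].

Linear + irreducible quadratic: A/(t + 9) + (Bt + C)/(t² + 2)


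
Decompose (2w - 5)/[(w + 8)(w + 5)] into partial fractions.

At w=-8: α = (2·(-8) - 5)/(-8 + 5) = 7. At w=-5: β = (2·(-5) - 5)/(-5 + 8) = -5
Result: 7/(w + 8) - 5/(w + 5)


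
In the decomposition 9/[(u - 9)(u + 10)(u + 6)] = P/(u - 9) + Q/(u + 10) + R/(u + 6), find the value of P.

Cover-up at u = 9: P = 9/[(9 + 10)(9 + 6)] = 9/[(19)(15)] = 9/285 = 3/95


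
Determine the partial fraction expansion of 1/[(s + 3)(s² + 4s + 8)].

Cover-up at s = -3: P = 1/((-3)² + 4·(-3) + 8) = 1/5. Then Q = -P = -1/5, R = -P·(4 - 3) = -1/5
Result: (1/5)/(s + 3) - ((1/5)s + 1/5)/(s² + 4s + 8)


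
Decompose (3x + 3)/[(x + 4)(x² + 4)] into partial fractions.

At x=-4: P = (3·(-4) + 3)/((-4)² + 4) = -9/20. Q = -P = 9/20, R = 3 - (-4)·P = 6/5
Result: (-9/20)/(x + 4) + ((9/20)x + 6/5)/(x² + 4)


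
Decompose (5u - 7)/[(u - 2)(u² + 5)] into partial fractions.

At u=2: α = (5·2 - 7)/(2² + 5) = 1/3. β = -α = -1/3, γ = 5 - 2·α = 13/3
Result: (1/3)/(u - 2) - ((1/3)u - 13/3)/(u² + 5)


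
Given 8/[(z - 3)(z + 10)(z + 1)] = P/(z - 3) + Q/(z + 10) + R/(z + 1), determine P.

Cover-up at z = 3: P = 8/[(3 + 10)(3 + 1)] = 8/[(13)(4)] = 8/52 = 2/13


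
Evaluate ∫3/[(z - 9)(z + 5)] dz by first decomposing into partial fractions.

Decompose: 3/[(z - 9)(z + 5)] = (3/14)/(z - 9) - (3/14)/(z + 5). Integrate each term: (3/14) ln|(z - 9)| - (3/14) ln|(z + 5)| + C


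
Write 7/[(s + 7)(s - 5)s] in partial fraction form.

Using cover-up method: α = 1/12, β = 7/60, γ = -1/5
Result: (1/12)/(s + 7) + (7/60)/(s - 5) - (1/5)/s


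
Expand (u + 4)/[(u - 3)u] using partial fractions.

At u=3: α = (1·3 + 4)/(3 - 0) = 7/3. At u=0: β = (1·0 + 4)/(0 - 3) = -4/3
Result: (7/3)/(u - 3) - (4/3)/u


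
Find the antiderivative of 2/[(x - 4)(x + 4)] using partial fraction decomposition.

Decompose: 2/[(x - 4)(x + 4)] = (1/4)/(x - 4) - (1/4)/(x + 4). Integrate each term: (1/4) ln|(x - 4)| - (1/4) ln|(x + 4)| + C


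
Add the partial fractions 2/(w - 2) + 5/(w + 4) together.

Common denominator (w - 2)(w + 4). Numerator: 2(w + 4) + 5(w - 2) = (2w + 8) + (5w - 10) = 7w - 2
Result: (7w - 2)/[(w - 2)(w + 4)]


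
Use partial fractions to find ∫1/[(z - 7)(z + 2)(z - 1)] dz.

Cover-up: A = 1/54, B = 1/27, C = -1/18. Decomposition: (1/54)/(z - 7) + (1/27)/(z + 2) - (1/18)/(z - 1). Integrate each term: (1/54) ln|(z - 7)| + (1/27) ln|(z + 2)| - (1/18) ln|(z - 1)| + C


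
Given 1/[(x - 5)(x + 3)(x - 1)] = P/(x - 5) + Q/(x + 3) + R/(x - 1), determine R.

Cover-up at x = 1: R = 1/[(1 - 5)(1 + 3)] = 1/[(-4)(4)] = -1/16


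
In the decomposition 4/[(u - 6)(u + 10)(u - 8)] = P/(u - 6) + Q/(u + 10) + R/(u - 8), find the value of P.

Cover-up at u = 6: P = 4/[(6 + 10)(6 - 8)] = 4/[(16)(-2)] = -4/32 = -1/8


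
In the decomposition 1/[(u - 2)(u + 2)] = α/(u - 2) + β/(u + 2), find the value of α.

Cover-up at u = 2: α = 1/(2 + 2) = 1/4


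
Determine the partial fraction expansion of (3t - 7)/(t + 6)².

(3t - 7) = A(t + 6) + B. At t = -6: B = 3·(-6) - 7 = -25. Coeff of t: A = 3
Result: 3/(t + 6) - 25/(t + 6)²


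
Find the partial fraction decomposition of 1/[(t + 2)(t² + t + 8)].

Cover-up at t = -2: A = 1/((-2)² + 1·(-2) + 8) = 1/10. Then B = -A = -1/10, C = -A·(1 - 2) = 1/10
Result: (1/10)/(t + 2) - ((1/10)t - 1/10)/(t² + t + 8)


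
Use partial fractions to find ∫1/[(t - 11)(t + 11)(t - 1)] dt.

Cover-up: A = 1/220, B = 1/264, C = -1/120. Decomposition: (1/220)/(t - 11) + (1/264)/(t + 11) - (1/120)/(t - 1). Integrate each term: (1/220) ln|(t - 11)| + (1/264) ln|(t + 11)| - (1/120) ln|(t - 1)| + C


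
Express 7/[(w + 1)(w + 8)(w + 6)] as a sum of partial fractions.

Using cover-up method: α = 1/5, β = 1/2, γ = -7/10
Result: (1/5)/(w + 1) + (1/2)/(w + 8) - (7/10)/(w + 6)


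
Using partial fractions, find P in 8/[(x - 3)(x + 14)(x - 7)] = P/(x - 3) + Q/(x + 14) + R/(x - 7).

Cover-up at x = 3: P = 8/[(3 + 14)(3 - 7)] = 8/[(17)(-4)] = -8/68 = -2/17


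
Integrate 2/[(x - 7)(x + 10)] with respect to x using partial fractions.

Decompose: 2/[(x - 7)(x + 10)] = (2/17)/(x - 7) - (2/17)/(x + 10). Integrate each term: (2/17) ln|(x - 7)| - (2/17) ln|(x + 10)| + C


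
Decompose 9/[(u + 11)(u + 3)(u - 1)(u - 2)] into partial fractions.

Using Heaviside cover-up: (-3/416)/(u + 11) + (9/160)/(u + 3) - (3/16)/(u - 1) + (9/65)/(u - 2)


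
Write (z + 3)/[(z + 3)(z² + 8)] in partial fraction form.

At z=-3: α = (1·(-3) + 3)/((-3)² + 8) = 0. β = -α = 0, γ = 1 - (-3)·α = 1
Result: (1)/(z² + 8)


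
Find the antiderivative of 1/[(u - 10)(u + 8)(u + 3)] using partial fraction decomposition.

Cover-up: P = 1/234, Q = 1/90, R = -1/65. Decomposition: (1/234)/(u - 10) + (1/90)/(u + 8) - (1/65)/(u + 3). Integrate each term: (1/234) ln|(u - 10)| + (1/90) ln|(u + 8)| - (1/65) ln|(u + 3)| + C


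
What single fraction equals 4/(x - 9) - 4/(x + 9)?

Common denominator (x - 9)(x + 9). Numerator: 4(x + 9) - 4(x - 9) = (4x + 36) - (4x - 36) = 72
Result: (72)/[(x - 9)(x + 9)]


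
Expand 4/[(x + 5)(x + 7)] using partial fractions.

4/(x + 5)(x + 7) = A/(x + 5) + B/(x + 7). A = 4/(-5 + 7) = 2, B = 4/(-7 + 5) = -2
Result: 2/(x + 5) - 2/(x + 7)


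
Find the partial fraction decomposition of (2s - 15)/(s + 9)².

(2s - 15) = A(s + 9) + B. At s = -9: B = 2·(-9) - 15 = -33. Coeff of s: A = 2
Result: 2/(s + 9) - 33/(s + 9)²


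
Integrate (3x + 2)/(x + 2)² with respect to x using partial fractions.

Decompose: A = 3, B = 3·(-2) + 2 = -4, so (3x + 2)/(x + 2)² = 3/(x + 2) - 4/(x + 2)². Integrate: ∫ A/(x + 2) dx = 3 ln|(x + 2)|; ∫ B/(x + 2)² dx = 4/(x + 2). Sum: 3 ln|(x + 2)| + 4/(x + 2) + C


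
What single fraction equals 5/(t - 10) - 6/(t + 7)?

Common denominator (t - 10)(t + 7). Numerator: 5(t + 7) - 6(t - 10) = (5t + 35) - (6t - 60) = -t + 95
Result: (-t + 95)/[(t - 10)(t + 7)]


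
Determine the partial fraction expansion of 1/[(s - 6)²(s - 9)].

Cover-up at s=9: γ = 1/(9 - 6)² = 1/9. Cover-up at s=6: β = 1/(6 - 9) = -1/3. Comparing s² coeff: α = -γ = -1/9
Result: (-1/9)/(s - 6) - (1/3)/(s - 6)² + (1/9)/(s - 9)


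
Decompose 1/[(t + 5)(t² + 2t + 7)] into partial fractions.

Cover-up at t = -5: α = 1/((-5)² + 2·(-5) + 7) = 1/22. Then β = -α = -1/22, γ = -α·(2 - 5) = 3/22
Result: (1/22)/(t + 5) - ((1/22)t - 3/22)/(t² + 2t + 7)


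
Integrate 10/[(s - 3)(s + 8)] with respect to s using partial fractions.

Decompose: 10/[(s - 3)(s + 8)] = (10/11)/(s - 3) - (10/11)/(s + 8). Integrate each term: (10/11) ln|(s - 3)| - (10/11) ln|(s + 8)| + C


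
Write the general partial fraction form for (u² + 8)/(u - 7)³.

Repeated linear factor (power 3): α/(u - 7) + β/(u - 7)² + γ/(u - 7)³


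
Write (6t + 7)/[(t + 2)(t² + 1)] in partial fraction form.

At t=-2: α = (6·(-2) + 7)/((-2)² + 1) = -1. β = -α = 1, γ = 6 - (-2)·α = 4
Result: -1/(t + 2) + (t + 4)/(t² + 1)


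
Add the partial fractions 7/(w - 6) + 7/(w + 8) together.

Common denominator (w - 6)(w + 8). Numerator: 7(w + 8) + 7(w - 6) = (7w + 56) + (7w - 42) = 14w + 14
Result: (14w + 14)/[(w - 6)(w + 8)]


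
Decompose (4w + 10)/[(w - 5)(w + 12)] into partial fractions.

At w=5: α = (4·5 + 10)/(5 + 12) = 30/17. At w=-12: β = (4·(-12) + 10)/(-12 - 5) = 38/17
Result: (30/17)/(w - 5) + (38/17)/(w + 12)


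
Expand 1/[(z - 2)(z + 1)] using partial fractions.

1/(z - 2)(z + 1) = A/(z - 2) + B/(z + 1). A = 1/(2 + 1) = 1/3, B = 1/(-1 - 2) = -1/3
Result: (1/3)/(z - 2) - (1/3)/(z + 1)


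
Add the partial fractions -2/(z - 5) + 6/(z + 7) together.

Common denominator (z - 5)(z + 7). Numerator: -2(z + 7) + 6(z - 5) = (-2z - 14) + (6z - 30) = 4z - 44
Result: (4z - 44)/[(z - 5)(z + 7)]


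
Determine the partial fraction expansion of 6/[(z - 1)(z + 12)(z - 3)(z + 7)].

Using Heaviside cover-up: (-3/104)/(z - 1) - (2/325)/(z + 12) + (1/50)/(z - 3) + (3/200)/(z + 7)


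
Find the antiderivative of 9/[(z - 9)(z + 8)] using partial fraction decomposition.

Decompose: 9/[(z - 9)(z + 8)] = (9/17)/(z - 9) - (9/17)/(z + 8). Integrate each term: (9/17) ln|(z - 9)| - (9/17) ln|(z + 8)| + C


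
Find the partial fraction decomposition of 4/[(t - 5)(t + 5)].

4/(t - 5)(t + 5) = P/(t - 5) + Q/(t + 5). P = 4/(5 + 5) = 2/5, Q = 4/(-5 - 5) = -2/5
Result: (2/5)/(t - 5) - (2/5)/(t + 5)


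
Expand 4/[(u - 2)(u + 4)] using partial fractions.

4/(u - 2)(u + 4) = A/(u - 2) + B/(u + 4). A = 4/(2 + 4) = 2/3, B = 4/(-4 - 2) = -2/3
Result: (2/3)/(u - 2) - (2/3)/(u + 4)


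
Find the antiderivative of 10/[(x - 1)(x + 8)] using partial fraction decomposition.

Decompose: 10/[(x - 1)(x + 8)] = (10/9)/(x - 1) - (10/9)/(x + 8). Integrate each term: (10/9) ln|(x - 1)| - (10/9) ln|(x + 8)| + C


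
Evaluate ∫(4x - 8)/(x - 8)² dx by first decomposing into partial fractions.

Decompose: P = 4, Q = 4·8 - 8 = 24, so (4x - 8)/(x - 8)² = 4/(x - 8) + 24/(x - 8)². Integrate: ∫ P/(x - 8) dx = 4 ln|(x - 8)|; ∫ Q/(x - 8)² dx = -24/(x - 8). Sum: 4 ln|(x - 8)| - 24/(x - 8) + C


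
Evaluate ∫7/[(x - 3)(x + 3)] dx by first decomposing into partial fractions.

Decompose: 7/[(x - 3)(x + 3)] = (7/6)/(x - 3) - (7/6)/(x + 3). Integrate each term: (7/6) ln|(x - 3)| - (7/6) ln|(x + 3)| + C


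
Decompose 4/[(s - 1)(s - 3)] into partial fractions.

4/(s - 1)(s - 3) = A/(s - 1) + B/(s - 3). A = 4/(1 - 3) = -2, B = 4/(3 - 1) = 2
Result: -2/(s - 1) + 2/(s - 3)


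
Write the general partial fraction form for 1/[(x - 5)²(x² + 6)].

Repeated linear + quadratic: α/(x - 5) + β/(x - 5)² + (γx + δ)/(x² + 6)


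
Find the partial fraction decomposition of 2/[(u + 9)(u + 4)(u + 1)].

Using cover-up method: A = 1/20, B = -2/15, C = 1/12
Result: (1/20)/(u + 9) - (2/15)/(u + 4) + (1/12)/(u + 1)


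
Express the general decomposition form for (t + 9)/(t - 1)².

Repeated linear factor: α/(t - 1) + β/(t - 1)²


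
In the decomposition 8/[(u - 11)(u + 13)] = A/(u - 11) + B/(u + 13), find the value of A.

Cover-up at u = 11: A = 8/(11 + 13) = 8/24 = 1/3


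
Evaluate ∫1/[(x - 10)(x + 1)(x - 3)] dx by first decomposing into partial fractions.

Cover-up: A = 1/77, B = 1/44, C = -1/28. Decomposition: (1/77)/(x - 10) + (1/44)/(x + 1) - (1/28)/(x - 3). Integrate each term: (1/77) ln|(x - 10)| + (1/44) ln|(x + 1)| - (1/28) ln|(x - 3)| + C


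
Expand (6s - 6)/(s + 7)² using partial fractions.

(6s - 6) = A(s + 7) + B. At s = -7: B = 6·(-7) - 6 = -48. Coeff of s: A = 6
Result: 6/(s + 7) - 48/(s + 7)²


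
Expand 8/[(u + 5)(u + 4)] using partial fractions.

8/(u + 5)(u + 4) = α/(u + 5) + β/(u + 4). α = 8/(-5 + 4) = -8, β = 8/(-4 + 5) = 8
Result: -8/(u + 5) + 8/(u + 4)


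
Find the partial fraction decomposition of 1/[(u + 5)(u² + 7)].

Cover-up at u = -5: P = 1/((-5)² + 7) = 1/32. Then Q = -P = -1/32, R = -P·(0 - 5) = 5/32
Result: (1/32)/(u + 5) - ((1/32)u - 5/32)/(u² + 7)


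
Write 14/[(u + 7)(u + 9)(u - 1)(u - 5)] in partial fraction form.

Using Heaviside cover-up: (7/96)/(u + 7) - (1/20)/(u + 9) - (7/160)/(u - 1) + (1/48)/(u - 5)


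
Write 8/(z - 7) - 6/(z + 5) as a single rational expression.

Common denominator (z - 7)(z + 5). Numerator: 8(z + 5) - 6(z - 7) = (8z + 40) - (6z - 42) = 2z + 82
Result: (2z + 82)/[(z - 7)(z + 5)]


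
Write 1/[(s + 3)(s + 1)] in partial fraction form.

1/(s + 3)(s + 1) = α/(s + 3) + β/(s + 1). α = 1/(-3 + 1) = -1/2, β = 1/(-1 + 3) = 1/2
Result: (-1/2)/(s + 3) + (1/2)/(s + 1)


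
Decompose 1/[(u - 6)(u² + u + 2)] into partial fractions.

Cover-up at u = 6: α = 1/(6² + 1·6 + 2) = 1/44. Then β = -α = -1/44, γ = -α·(1 + 6) = -7/44
Result: (1/44)/(u - 6) - ((1/44)u + 7/44)/(u² + u + 2)


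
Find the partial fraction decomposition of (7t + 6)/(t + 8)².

(7t + 6) = α(t + 8) + β. At t = -8: β = 7·(-8) + 6 = -50. Coeff of t: α = 7
Result: 7/(t + 8) - 50/(t + 8)²


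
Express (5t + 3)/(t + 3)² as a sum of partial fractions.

(5t + 3) = P(t + 3) + Q. At t = -3: Q = 5·(-3) + 3 = -12. Coeff of t: P = 5
Result: 5/(t + 3) - 12/(t + 3)²


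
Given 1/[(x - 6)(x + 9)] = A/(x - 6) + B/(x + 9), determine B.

Cover-up at x = -9: B = 1/(-9 - 6) = -1/15


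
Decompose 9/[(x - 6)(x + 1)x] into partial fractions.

Using cover-up method: P = 3/14, Q = 9/7, R = -3/2
Result: (3/14)/(x - 6) + (9/7)/(x + 1) - (3/2)/x


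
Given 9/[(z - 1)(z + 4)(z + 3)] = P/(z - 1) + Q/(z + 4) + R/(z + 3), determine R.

Cover-up at z = -3: R = 9/[(-3 - 1)(-3 + 4)] = 9/[(-4)(1)] = -9/4


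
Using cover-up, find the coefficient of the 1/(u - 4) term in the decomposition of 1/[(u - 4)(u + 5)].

Cover (u - 4), set u=4: 1/((u + 5) at u=4) = 1/(9) = 1/9


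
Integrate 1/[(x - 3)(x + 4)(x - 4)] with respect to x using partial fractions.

Cover-up: P = -1/7, Q = 1/56, R = 1/8. Decomposition: (-1/7)/(x - 3) + (1/56)/(x + 4) + (1/8)/(x - 4). Integrate each term: (-1/7) ln|(x - 3)| + (1/56) ln|(x + 4)| + (1/8) ln|(x - 4)| + C


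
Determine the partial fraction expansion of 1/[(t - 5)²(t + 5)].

Cover-up at t=-5: C = 1/(-5 - 5)² = 1/100. Cover-up at t=5: B = 1/(5 + 5) = 1/10. Comparing t² coeff: A = -C = -1/100
Result: (-1/100)/(t - 5) + (1/10)/(t - 5)² + (1/100)/(t + 5)


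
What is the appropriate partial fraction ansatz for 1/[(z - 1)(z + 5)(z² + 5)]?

Two linear + quadratic: α/(z - 1) + β/(z + 5) + (γz + δ)/(z² + 5)


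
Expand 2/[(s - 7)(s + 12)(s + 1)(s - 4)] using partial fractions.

Using Heaviside cover-up: (1/228)/(s - 7) - (1/1672)/(s + 12) + (1/220)/(s + 1) - (1/120)/(s - 4)


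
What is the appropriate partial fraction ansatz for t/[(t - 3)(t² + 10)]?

Linear + irreducible quadratic: P/(t - 3) + (Qt + R)/(t² + 10)


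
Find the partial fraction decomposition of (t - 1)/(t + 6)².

(t - 1) = A(t + 6) + B. At t = -6: B = 1·(-6) - 1 = -7. Coeff of t: A = 1
Result: 1/(t + 6) - 7/(t + 6)²


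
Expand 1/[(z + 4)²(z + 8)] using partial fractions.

Cover-up at z=-8: R = 1/(-8 + 4)² = 1/16. Cover-up at z=-4: Q = 1/(-4 + 8) = 1/4. Comparing z² coeff: P = -R = -1/16
Result: (-1/16)/(z + 4) + (1/4)/(z + 4)² + (1/16)/(z + 8)


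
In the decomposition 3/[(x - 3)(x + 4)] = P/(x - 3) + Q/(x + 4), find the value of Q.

Cover-up at x = -4: Q = 3/(-4 - 3) = -3/7


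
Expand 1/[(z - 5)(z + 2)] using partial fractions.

1/(z - 5)(z + 2) = A/(z - 5) + B/(z + 2). A = 1/(5 + 2) = 1/7, B = 1/(-2 - 5) = -1/7
Result: (1/7)/(z - 5) - (1/7)/(z + 2)


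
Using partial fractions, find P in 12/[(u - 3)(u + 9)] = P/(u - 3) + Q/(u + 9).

Cover-up at u = 3: P = 12/(3 + 9) = 12/12 = 1


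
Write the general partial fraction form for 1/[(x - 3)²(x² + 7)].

Repeated linear + quadratic: A/(x - 3) + B/(x - 3)² + (Cx + D)/(x² + 7)


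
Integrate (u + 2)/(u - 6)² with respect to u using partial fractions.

Decompose: P = 1, Q = 1·6 + 2 = 8, so (u + 2)/(u - 6)² = 1/(u - 6) + 8/(u - 6)². Integrate: ∫ P/(u - 6) du = ln|(u - 6)|; ∫ Q/(u - 6)² du = -8/(u - 6). Sum: ln|(u - 6)| - 8/(u - 6) + C


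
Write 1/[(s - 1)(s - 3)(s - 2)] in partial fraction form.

Using cover-up method: α = 1/2, β = 1/2, γ = -1
Result: (1/2)/(s - 1) + (1/2)/(s - 3) - 1/(s - 2)


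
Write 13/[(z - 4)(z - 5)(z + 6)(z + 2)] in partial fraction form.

Using Heaviside cover-up: (-13/60)/(z - 4) + (13/77)/(z - 5) - (13/440)/(z + 6) + (13/168)/(z + 2)


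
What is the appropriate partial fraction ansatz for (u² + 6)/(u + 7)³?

Repeated linear factor (power 3): A/(u + 7) + B/(u + 7)² + C/(u + 7)³


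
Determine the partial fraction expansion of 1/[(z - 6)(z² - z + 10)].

Cover-up at z = 6: P = 1/(6² - 1·6 + 10) = 1/40. Then Q = -P = -1/40, R = -P·(-1 + 6) = -1/8
Result: (1/40)/(z - 6) - ((1/40)z + 1/8)/(z² - z + 10)


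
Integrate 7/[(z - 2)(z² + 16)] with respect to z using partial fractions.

Cover-up at z=2: α = 7/(2²+16) = 7/20. Coeff matching: β = -7/20, γ = -7/10. Decomposition: (7/20)/(z - 2) - ((7/20)z + 7/10)/(z² + 16). Integrate: linear → ln, quadratic → (1/2)ln + arctan: (7/20) ln|(z - 2)| - (7/40) ln(z² + 16) - (7/40) arctan(z/4) + C


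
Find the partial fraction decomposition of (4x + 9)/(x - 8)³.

(4x + 9) = A(x - 8)² + B(x - 8) + C. At x = 8: C = 4·8 + 9 = 41. Coefficients: A = 0, B = 4
Result: 4/(x - 8)² + 41/(x - 8)³


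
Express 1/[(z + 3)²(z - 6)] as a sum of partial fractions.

Cover-up at z=6: γ = 1/(6 + 3)² = 1/81. Cover-up at z=-3: β = 1/(-3 - 6) = -1/9. Comparing z² coeff: α = -γ = -1/81
Result: (-1/81)/(z + 3) - (1/9)/(z + 3)² + (1/81)/(z - 6)


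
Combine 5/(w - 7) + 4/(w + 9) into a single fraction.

Common denominator (w - 7)(w + 9). Numerator: 5(w + 9) + 4(w - 7) = (5w + 45) + (4w - 28) = 9w + 17
Result: (9w + 17)/[(w - 7)(w + 9)]


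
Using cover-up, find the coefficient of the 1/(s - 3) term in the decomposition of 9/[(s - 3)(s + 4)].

Cover (s - 3), set s=3: 9/((s + 4) at s=3) = 9/(7) = 9/7


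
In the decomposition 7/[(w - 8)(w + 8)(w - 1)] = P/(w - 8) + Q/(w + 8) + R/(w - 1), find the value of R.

Cover-up at w = 1: R = 7/[(1 - 8)(1 + 8)] = 7/[(-7)(9)] = -7/63 = -1/9


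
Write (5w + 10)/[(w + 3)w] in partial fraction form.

At w=-3: P = (5·(-3) + 10)/(-3 - 0) = 5/3. At w=0: Q = (5·0 + 10)/(0 + 3) = 10/3
Result: (5/3)/(w + 3) + (10/3)/w


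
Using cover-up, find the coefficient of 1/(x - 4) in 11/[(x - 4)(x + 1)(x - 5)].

Cover (x - 4), set x=4: 11/[(4 + 1)(4 - 5)] = -11/5


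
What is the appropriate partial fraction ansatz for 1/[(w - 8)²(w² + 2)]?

Repeated linear + quadratic: α/(w - 8) + β/(w - 8)² + (γw + δ)/(w² + 2)


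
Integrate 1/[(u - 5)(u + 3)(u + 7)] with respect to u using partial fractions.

Cover-up: P = 1/96, Q = -1/32, R = 1/48. Decomposition: (1/96)/(u - 5) - (1/32)/(u + 3) + (1/48)/(u + 7). Integrate each term: (1/96) ln|(u - 5)| - (1/32) ln|(u + 3)| + (1/48) ln|(u + 7)| + C


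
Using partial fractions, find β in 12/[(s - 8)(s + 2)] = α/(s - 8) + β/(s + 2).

Cover-up at s = -2: β = 12/(-2 - 8) = -12/10 = -6/5


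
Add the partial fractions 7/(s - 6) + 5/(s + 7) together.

Common denominator (s - 6)(s + 7). Numerator: 7(s + 7) + 5(s - 6) = (7s + 49) + (5s - 30) = 12s + 19
Result: (12s + 19)/[(s - 6)(s + 7)]


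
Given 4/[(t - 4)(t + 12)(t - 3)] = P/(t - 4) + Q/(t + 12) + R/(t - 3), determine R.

Cover-up at t = 3: R = 4/[(3 - 4)(3 + 12)] = 4/[(-1)(15)] = -4/15


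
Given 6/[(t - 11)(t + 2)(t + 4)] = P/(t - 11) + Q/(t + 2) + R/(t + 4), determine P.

Cover-up at t = 11: P = 6/[(11 + 2)(11 + 4)] = 6/[(13)(15)] = 6/195 = 2/65


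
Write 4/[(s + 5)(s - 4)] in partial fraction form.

4/(s + 5)(s - 4) = P/(s + 5) + Q/(s - 4). P = 4/(-5 - 4) = -4/9, Q = 4/(4 + 5) = 4/9
Result: (-4/9)/(s + 5) + (4/9)/(s - 4)


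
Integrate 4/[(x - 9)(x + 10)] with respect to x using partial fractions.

Decompose: 4/[(x - 9)(x + 10)] = (4/19)/(x - 9) - (4/19)/(x + 10). Integrate each term: (4/19) ln|(x - 9)| - (4/19) ln|(x + 10)| + C


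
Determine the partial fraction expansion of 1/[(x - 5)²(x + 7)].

Cover-up at x=-7: C = 1/(-7 - 5)² = 1/144. Cover-up at x=5: B = 1/(5 + 7) = 1/12. Comparing x² coeff: A = -C = -1/144
Result: (-1/144)/(x - 5) + (1/12)/(x - 5)² + (1/144)/(x + 7)


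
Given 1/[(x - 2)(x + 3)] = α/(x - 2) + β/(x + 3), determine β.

Cover-up at x = -3: β = 1/(-3 - 2) = -1/5


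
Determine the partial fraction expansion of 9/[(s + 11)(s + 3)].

9/(s + 11)(s + 3) = α/(s + 11) + β/(s + 3). α = 9/(-11 + 3) = -9/8, β = 9/(-3 + 11) = 9/8
Result: (-9/8)/(s + 11) + (9/8)/(s + 3)


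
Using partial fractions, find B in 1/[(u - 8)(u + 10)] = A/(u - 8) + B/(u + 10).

Cover-up at u = -10: B = 1/(-10 - 8) = -1/18


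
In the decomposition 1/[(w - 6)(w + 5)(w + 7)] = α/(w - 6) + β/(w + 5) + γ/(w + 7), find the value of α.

Cover-up at w = 6: α = 1/[(6 + 5)(6 + 7)] = 1/[(11)(13)] = 1/143


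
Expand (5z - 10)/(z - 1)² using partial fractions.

(5z - 10) = P(z - 1) + Q. At z = 1: Q = 5·1 - 10 = -5. Coeff of z: P = 5
Result: 5/(z - 1) - 5/(z - 1)²


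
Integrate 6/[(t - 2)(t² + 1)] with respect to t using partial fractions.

Cover-up at t=2: A = 6/(2²+1) = 6/5. Coeff matching: B = -6/5, C = -12/5. Decomposition: (6/5)/(t - 2) - ((6/5)t + 12/5)/(t² + 1). Integrate: linear → ln, quadratic → (1/2)ln + arctan: (6/5) ln|(t - 2)| - (3/5) ln(t² + 1) - (12/5) arctan(t) + C


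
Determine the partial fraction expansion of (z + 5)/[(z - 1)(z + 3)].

At z=1: α = (1·1 + 5)/(1 + 3) = 3/2. At z=-3: β = (1·(-3) + 5)/(-3 - 1) = -1/2
Result: (3/2)/(z - 1) - (1/2)/(z + 3)


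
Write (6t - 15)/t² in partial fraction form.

(6t - 15) = Pt + Q. At t = 0: Q = 6·0 - 15 = -15. Coeff of t: P = 6
Result: 6/t - 15/t²


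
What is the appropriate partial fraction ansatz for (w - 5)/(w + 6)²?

Repeated linear factor: P/(w + 6) + Q/(w + 6)²


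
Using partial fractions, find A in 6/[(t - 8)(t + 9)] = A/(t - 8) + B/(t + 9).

Cover-up at t = 8: A = 6/(8 + 9) = 6/17


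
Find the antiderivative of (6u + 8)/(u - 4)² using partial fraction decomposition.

Decompose: P = 6, Q = 6·4 + 8 = 32, so (6u + 8)/(u - 4)² = 6/(u - 4) + 32/(u - 4)². Integrate: ∫ P/(u - 4) du = 6 ln|(u - 4)|; ∫ Q/(u - 4)² du = -32/(u - 4). Sum: 6 ln|(u - 4)| - 32/(u - 4) + C


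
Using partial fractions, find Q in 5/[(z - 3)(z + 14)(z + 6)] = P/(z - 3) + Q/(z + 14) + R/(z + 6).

Cover-up at z = -14: Q = 5/[(-14 - 3)(-14 + 6)] = 5/[(-17)(-8)] = 5/136


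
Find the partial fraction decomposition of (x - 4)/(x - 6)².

(x - 4) = P(x - 6) + Q. At x = 6: Q = 1·6 - 4 = 2. Coeff of x: P = 1
Result: 1/(x - 6) + 2/(x - 6)²


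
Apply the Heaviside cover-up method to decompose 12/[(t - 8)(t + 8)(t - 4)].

Cover (t - 8), t=8: α = 12/[(8 + 8)(8 - 4)] = 3/16. Cover (t + 8), t=-8: β = 12/[(-8 - 8)(-8 - 4)] = 1/16. Cover (t - 4), t=4: γ = 12/[(4 - 8)(4 + 8)] = -1/4.
Result: (3/16)/(t - 8) + (1/16)/(t + 8) - (1/4)/(t - 4)


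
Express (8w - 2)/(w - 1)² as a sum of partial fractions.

(8w - 2) = P(w - 1) + Q. At w = 1: Q = 8·1 - 2 = 6. Coeff of w: P = 8
Result: 8/(w - 1) + 6/(w - 1)²


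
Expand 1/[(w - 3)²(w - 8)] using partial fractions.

Cover-up at w=8: R = 1/(8 - 3)² = 1/25. Cover-up at w=3: Q = 1/(3 - 8) = -1/5. Comparing w² coeff: P = -R = -1/25
Result: (-1/25)/(w - 3) - (1/5)/(w - 3)² + (1/25)/(w - 8)


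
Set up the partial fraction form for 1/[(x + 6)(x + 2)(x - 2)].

Three distinct linear factors: α/(x + 6) + β/(x + 2) + γ/(x - 2)


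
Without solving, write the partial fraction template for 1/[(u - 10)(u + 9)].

Distinct linear factors: α/(u - 10) + β/(u + 9)


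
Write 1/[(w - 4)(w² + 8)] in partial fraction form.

Cover-up at w = 4: P = 1/(4² + 8) = 1/24. Then Q = -P = -1/24, R = -P·(0 + 4) = -1/6
Result: (1/24)/(w - 4) - ((1/24)w + 1/6)/(w² + 8)


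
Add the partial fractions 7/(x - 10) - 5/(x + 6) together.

Common denominator (x - 10)(x + 6). Numerator: 7(x + 6) - 5(x - 10) = (7x + 42) - (5x - 50) = 2x + 92
Result: (2x + 92)/[(x - 10)(x + 6)]


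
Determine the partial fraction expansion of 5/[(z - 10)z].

5/(z - 10)z = A/(z - 10) + B/z. A = 5/(10 - 0) = 1/2, B = 5/(0 - 10) = -1/2
Result: (1/2)/(z - 10) - (1/2)/z


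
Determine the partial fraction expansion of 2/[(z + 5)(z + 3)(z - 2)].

Using cover-up method: α = 1/7, β = -1/5, γ = 2/35
Result: (1/7)/(z + 5) - (1/5)/(z + 3) + (2/35)/(z - 2)


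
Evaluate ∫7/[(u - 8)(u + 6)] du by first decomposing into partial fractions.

Decompose: 7/[(u - 8)(u + 6)] = (1/2)/(u - 8) - (1/2)/(u + 6). Integrate each term: (1/2) ln|(u - 8)| - (1/2) ln|(u + 6)| + C
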